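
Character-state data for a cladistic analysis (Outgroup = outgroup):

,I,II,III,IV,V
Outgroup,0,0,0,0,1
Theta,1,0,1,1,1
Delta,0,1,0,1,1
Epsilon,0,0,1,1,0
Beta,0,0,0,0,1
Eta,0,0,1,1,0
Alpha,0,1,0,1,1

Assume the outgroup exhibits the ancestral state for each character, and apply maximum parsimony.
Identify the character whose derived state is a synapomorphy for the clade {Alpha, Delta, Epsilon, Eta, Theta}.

IV

Character polarity is set by the outgroup: the derived state is whichever differs from the outgroup's state, so for V the derived state is '0', and for the remaining characters it is '1'.
I (derived state '1') is unique to Theta (autapomorphy; uninformative for grouping).
II (derived state '1') is shared by Alpha and Delta — a synapomorphy uniting that clade.
Only Epsilon, Eta, and Theta show the derived state '1' for III, supporting them as a clade.
Only Alpha, Delta, Epsilon, Eta, and Theta show the derived state '1' for IV, supporting them as a clade.
Only Epsilon and Eta show the derived state '0' for V, supporting them as a clade.
Most parsimonious ingroup topology: (((Theta,(Epsilon,Eta)),(Delta,Alpha)),Beta).
The clade {Alpha, Delta, Epsilon, Eta, Theta} is supported by IV: its derived state '1' occurs in exactly those taxa and in no other taxon (including the outgroup).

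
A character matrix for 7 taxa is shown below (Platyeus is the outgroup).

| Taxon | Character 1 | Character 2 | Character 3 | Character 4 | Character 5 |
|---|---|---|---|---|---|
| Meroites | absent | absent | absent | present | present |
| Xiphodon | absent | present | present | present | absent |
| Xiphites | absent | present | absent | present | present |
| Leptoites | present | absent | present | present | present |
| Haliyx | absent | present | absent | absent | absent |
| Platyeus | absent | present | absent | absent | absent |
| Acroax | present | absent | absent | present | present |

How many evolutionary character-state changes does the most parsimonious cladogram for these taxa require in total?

Character polarity is set by the outgroup: the derived state is whichever differs from the outgroup's state, so for Character 2 the derived state is 'absent', and for the remaining characters it is 'present'.
Character 1: derived state 'present' in Acroax and Leptoites only — synapomorphy for {Acroax, Leptoites}.
Only Acroax, Leptoites, and Meroites show the derived state 'absent' for Character 2, supporting them as a clade.
Character 3 groups Leptoites and Xiphodon, which is incompatible with the clades supported by the remaining characters; treating it as convergent (homoplasy) costs fewer steps than any alternative tree.
Character 4: derived state 'present' in Acroax, Leptoites, Meroites, Xiphites, and Xiphodon only — synapomorphy for {Acroax, Leptoites, Meroites, Xiphites, Xiphodon}.
Only Acroax, Leptoites, Meroites, and Xiphites show the derived state 'present' for Character 5, supporting them as a clade.
Most parsimonious ingroup topology: (((((Leptoites,Acroax),Meroites),Xiphites),Xiphodon),Haliyx).
Changes per character on this tree: Character 1: 1; Character 2: 1; Character 3: 2; Character 4: 1; Character 5: 1.
Total = 6.

6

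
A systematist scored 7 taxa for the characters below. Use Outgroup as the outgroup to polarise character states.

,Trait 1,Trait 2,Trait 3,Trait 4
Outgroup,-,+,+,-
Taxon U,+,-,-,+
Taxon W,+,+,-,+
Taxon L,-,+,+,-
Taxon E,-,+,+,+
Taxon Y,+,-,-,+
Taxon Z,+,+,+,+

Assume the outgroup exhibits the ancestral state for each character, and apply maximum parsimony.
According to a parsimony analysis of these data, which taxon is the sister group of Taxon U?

Taxon Y

Character polarity is set by the outgroup: the derived state is whichever differs from the outgroup's state, so for Trait 2, Trait 3 the derived state is '-', and for the remaining characters it is '+'.
Only Taxon U, Taxon W, Taxon Y, and Taxon Z show the derived state '+' for Trait 1, supporting them as a clade.
Only Taxon U and Taxon Y show the derived state '-' for Trait 2, supporting them as a clade.
Trait 3: derived state '-' in Taxon U, Taxon W, and Taxon Y only — synapomorphy for {Taxon U, Taxon W, Taxon Y}.
Only Taxon E, Taxon U, Taxon W, Taxon Y, and Taxon Z show the derived state '+' for Trait 4, supporting them as a clade.
Most parsimonious ingroup topology: (((Taxon Z,(Taxon W,(Taxon Y,Taxon U))),Taxon E),Taxon L).
Taxon U and Taxon Y form a cherry on this tree, so they are sister taxa.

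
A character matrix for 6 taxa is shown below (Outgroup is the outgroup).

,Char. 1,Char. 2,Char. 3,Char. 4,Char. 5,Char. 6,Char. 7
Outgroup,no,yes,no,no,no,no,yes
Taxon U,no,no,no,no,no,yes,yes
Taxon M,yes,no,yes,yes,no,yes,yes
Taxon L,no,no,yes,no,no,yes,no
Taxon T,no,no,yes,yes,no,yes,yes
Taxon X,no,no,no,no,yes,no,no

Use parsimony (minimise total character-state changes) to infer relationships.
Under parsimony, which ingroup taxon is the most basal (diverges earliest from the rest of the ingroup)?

Taxon X

Character polarity is set by the outgroup: the derived state is whichever differs from the outgroup's state, so for Char. 2, Char. 7 the derived state is 'no', and for the remaining characters it is 'yes'.
Char. 1: derived state 'yes' in Taxon M only — an autapomorphy, so it tells us nothing about relationships among taxa.
All ingroup taxa share the derived state 'no' for Char. 2; it defines the ingroup but does not resolve relationships within it.
Only Taxon L, Taxon M, and Taxon T show the derived state 'yes' for Char. 3, supporting them as a clade.
Char. 4 (derived state 'yes') is shared by Taxon M and Taxon T — a synapomorphy uniting that clade.
Char. 5 (derived state 'yes') is unique to Taxon X (autapomorphy; uninformative for grouping).
Char. 6: derived state 'yes' in Taxon L, Taxon M, Taxon T, and Taxon U only — synapomorphy for {Taxon L, Taxon M, Taxon T, Taxon U}.
Char. 7 (state 'no') occurs in Taxon L and Taxon X but conflicts with the nesting implied by the other characters — most parsimoniously interpreted as homoplasy.
Most parsimonious ingroup topology: ((Taxon U,((Taxon M,Taxon T),Taxon L)),Taxon X).
Taxon X is sister to the clade containing all other ingroup taxa, so it is the earliest-diverging (most basal) ingroup lineage.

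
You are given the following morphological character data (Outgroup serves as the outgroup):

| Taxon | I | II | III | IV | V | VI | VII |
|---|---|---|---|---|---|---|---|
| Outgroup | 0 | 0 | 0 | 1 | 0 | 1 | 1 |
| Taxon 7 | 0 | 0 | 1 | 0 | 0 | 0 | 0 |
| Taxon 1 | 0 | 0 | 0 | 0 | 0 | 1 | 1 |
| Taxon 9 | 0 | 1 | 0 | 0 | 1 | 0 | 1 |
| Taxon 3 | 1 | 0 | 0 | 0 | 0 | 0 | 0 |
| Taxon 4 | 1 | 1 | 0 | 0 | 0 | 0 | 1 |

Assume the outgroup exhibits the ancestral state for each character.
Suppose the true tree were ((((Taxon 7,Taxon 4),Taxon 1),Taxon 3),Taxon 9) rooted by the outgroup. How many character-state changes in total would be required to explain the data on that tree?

11

Map each character onto ((((Taxon 7,Taxon 4),Taxon 1),Taxon 3),Taxon 9) (rooted by Outgroup) and count the minimum state changes it requires (Fitch parsimony):
I: 2; II: 2; III: 1; IV: 1; V: 1; VI: 2; VII: 2.
Total tree length = 11.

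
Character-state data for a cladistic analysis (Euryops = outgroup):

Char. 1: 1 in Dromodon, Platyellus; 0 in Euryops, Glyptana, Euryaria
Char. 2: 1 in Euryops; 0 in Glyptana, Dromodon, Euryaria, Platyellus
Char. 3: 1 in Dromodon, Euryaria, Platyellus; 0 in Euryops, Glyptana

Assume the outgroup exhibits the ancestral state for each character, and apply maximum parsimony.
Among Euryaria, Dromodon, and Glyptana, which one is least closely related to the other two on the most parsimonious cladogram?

Character polarity is set by the outgroup: the derived state is whichever differs from the outgroup's state, so for Char. 2 the derived state is '0', and for the remaining characters it is '1'.
Char. 1 (derived state '1') is shared by Dromodon and Platyellus — a synapomorphy uniting that clade.
Char. 2 (derived state '0') is shared by all ingroup taxa — unites the whole ingroup.
Char. 3 (derived state '1') is shared by Dromodon, Euryaria, and Platyellus — a synapomorphy uniting that clade.
Most parsimonious ingroup topology: (Glyptana,((Dromodon,Platyellus),Euryaria)).
Euryaria and Dromodon share a more recent common ancestor with each other than either does with Glyptana, so Glyptana is the least closely related of the three.

Glyptana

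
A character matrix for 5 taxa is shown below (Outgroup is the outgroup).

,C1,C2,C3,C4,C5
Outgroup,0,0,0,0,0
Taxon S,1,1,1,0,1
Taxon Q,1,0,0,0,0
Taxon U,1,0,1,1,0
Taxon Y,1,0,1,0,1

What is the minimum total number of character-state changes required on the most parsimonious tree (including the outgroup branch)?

The outgroup has state '0' for every character, so '1' is the derived state throughout.
All ingroup taxa share the derived state '1' for C1; it defines the ingroup but does not resolve relationships within it.
C2: derived state '1' in Taxon S only — an autapomorphy, so it tells us nothing about relationships among taxa.
C3 (derived state '1') is shared by Taxon S, Taxon U, and Taxon Y — a synapomorphy uniting that clade.
C4 (derived state '1') is unique to Taxon U (autapomorphy; uninformative for grouping).
Only Taxon S and Taxon Y show the derived state '1' for C5, supporting them as a clade.
Most parsimonious ingroup topology: (Taxon Q,((Taxon Y,Taxon S),Taxon U)).
Changes per character on this tree: C1: 1; C2: 1; C3: 1; C4: 1; C5: 1.
Total = 5.

5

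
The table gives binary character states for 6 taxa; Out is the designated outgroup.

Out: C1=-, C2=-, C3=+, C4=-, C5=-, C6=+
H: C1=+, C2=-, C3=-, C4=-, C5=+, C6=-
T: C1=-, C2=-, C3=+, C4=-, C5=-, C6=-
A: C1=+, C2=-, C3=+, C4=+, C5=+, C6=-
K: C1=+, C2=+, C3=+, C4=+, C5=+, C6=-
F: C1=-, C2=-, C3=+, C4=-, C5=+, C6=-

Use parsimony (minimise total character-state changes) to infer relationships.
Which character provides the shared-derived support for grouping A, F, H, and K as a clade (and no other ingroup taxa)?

Character polarity is set by the outgroup: the derived state is whichever differs from the outgroup's state, so for C3, C6 the derived state is '-', and for the remaining characters it is '+'.
C1 (derived state '+') is shared by A, H, and K — a synapomorphy uniting that clade.
C2: derived state '+' in K only — an autapomorphy, so it tells us nothing about relationships among taxa.
C3 (derived state '-') is unique to H (autapomorphy; uninformative for grouping).
C4 (derived state '+') is shared by A and K — a synapomorphy uniting that clade.
Only A, F, H, and K show the derived state '+' for C5, supporting them as a clade.
All ingroup taxa share the derived state '-' for C6; it defines the ingroup but does not resolve relationships within it.
Most parsimonious ingroup topology: (((H,(A,K)),F),T).
The clade {A, F, H, K} is supported by C5: its derived state '+' occurs in exactly those taxa and in no other taxon (including the outgroup).

C5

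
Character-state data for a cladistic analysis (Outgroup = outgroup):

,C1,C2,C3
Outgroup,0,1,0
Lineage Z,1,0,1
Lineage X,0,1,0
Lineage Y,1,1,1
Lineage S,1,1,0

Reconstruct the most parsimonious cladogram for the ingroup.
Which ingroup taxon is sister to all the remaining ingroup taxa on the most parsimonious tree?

Character polarity is set by the outgroup: the derived state is whichever differs from the outgroup's state, so for C2 the derived state is '0', and for the remaining characters it is '1'.
C1: derived state '1' in Lineage S, Lineage Y, and Lineage Z only — synapomorphy for {Lineage S, Lineage Y, Lineage Z}.
C2: derived state '0' in Lineage Z only — an autapomorphy, so it tells us nothing about relationships among taxa.
C3: derived state '1' in Lineage Y and Lineage Z only — synapomorphy for {Lineage Y, Lineage Z}.
Most parsimonious ingroup topology: (((Lineage Z,Lineage Y),Lineage S),Lineage X).
Lineage X is sister to the clade containing all other ingroup taxa, so it is the earliest-diverging (most basal) ingroup lineage.

Lineage X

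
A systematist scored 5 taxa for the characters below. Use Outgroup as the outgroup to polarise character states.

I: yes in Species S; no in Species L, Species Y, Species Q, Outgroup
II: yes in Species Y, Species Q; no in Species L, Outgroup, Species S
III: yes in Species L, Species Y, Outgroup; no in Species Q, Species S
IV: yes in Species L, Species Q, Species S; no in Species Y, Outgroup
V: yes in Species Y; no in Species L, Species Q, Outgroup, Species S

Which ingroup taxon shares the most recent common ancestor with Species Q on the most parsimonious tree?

Character polarity is set by the outgroup: the derived state is whichever differs from the outgroup's state, so for III the derived state is 'no', and for the remaining characters it is 'yes'.
I: derived state 'yes' in Species S only — an autapomorphy, so it tells us nothing about relationships among taxa.
II (state 'yes') occurs in Species Q and Species Y but conflicts with the nesting implied by the other characters — most parsimoniously interpreted as homoplasy.
III: derived state 'no' in Species Q and Species S only — synapomorphy for {Species Q, Species S}.
Only Species L, Species Q, and Species S show the derived state 'yes' for IV, supporting them as a clade.
V (derived state 'yes') is unique to Species Y (autapomorphy; uninformative for grouping).
Most parsimonious ingroup topology: (((Species S,Species Q),Species L),Species Y).
Species Q and Species S form a cherry on this tree, so they are sister taxa.

Species S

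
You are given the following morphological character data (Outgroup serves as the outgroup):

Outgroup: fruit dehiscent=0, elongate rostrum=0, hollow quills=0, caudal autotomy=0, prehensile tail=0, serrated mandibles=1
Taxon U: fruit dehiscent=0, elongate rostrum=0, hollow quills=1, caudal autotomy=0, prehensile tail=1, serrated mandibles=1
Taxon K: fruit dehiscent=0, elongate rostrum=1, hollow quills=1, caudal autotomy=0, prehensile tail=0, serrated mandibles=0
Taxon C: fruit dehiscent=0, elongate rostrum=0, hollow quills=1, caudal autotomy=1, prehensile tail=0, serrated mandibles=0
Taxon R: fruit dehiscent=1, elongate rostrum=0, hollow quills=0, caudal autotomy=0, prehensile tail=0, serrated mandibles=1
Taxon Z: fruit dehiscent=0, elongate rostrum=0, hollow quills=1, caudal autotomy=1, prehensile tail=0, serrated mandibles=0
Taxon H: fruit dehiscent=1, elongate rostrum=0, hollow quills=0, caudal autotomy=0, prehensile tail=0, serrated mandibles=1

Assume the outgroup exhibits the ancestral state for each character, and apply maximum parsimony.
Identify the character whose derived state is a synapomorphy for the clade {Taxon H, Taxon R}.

Character polarity is set by the outgroup: the derived state is whichever differs from the outgroup's state, so for serrated mandibles the derived state is '0', and for the remaining characters it is '1'.
fruit dehiscent: derived state '1' in Taxon H and Taxon R only — synapomorphy for {Taxon H, Taxon R}.
elongate rostrum: derived state '1' in Taxon K only — an autapomorphy, so it tells us nothing about relationships among taxa.
hollow quills: derived state '1' in Taxon C, Taxon K, Taxon U, and Taxon Z only — synapomorphy for {Taxon C, Taxon K, Taxon U, Taxon Z}.
caudal autotomy (derived state '1') is shared by Taxon C and Taxon Z — a synapomorphy uniting that clade.
prehensile tail (derived state '1') is unique to Taxon U (autapomorphy; uninformative for grouping).
serrated mandibles: derived state '0' in Taxon C, Taxon K, and Taxon Z only — synapomorphy for {Taxon C, Taxon K, Taxon Z}.
Most parsimonious ingroup topology: ((Taxon U,(Taxon K,(Taxon C,Taxon Z))),(Taxon R,Taxon H)).
The clade {Taxon H, Taxon R} is supported by fruit dehiscent: its derived state '1' occurs in exactly those taxa and in no other taxon (including the outgroup).

fruit dehiscent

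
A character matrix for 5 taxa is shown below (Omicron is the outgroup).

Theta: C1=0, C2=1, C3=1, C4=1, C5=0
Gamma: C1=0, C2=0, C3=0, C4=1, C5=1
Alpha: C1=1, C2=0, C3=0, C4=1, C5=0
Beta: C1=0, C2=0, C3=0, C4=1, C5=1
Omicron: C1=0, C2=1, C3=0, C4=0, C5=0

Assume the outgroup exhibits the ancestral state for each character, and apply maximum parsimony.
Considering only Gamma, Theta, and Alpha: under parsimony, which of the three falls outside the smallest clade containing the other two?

Theta

Character polarity is set by the outgroup: the derived state is whichever differs from the outgroup's state, so for C2 the derived state is '0', and for the remaining characters it is '1'.
C1 (derived state '1') is unique to Alpha (autapomorphy; uninformative for grouping).
C2: derived state '0' in Alpha, Beta, and Gamma only — synapomorphy for {Alpha, Beta, Gamma}.
C3: derived state '1' in Theta only — an autapomorphy, so it tells us nothing about relationships among taxa.
C4 (derived state '1') is shared by all ingroup taxa — unites the whole ingroup.
C5 (derived state '1') is shared by Beta and Gamma — a synapomorphy uniting that clade.
Most parsimonious ingroup topology: (Theta,((Gamma,Beta),Alpha)).
Gamma and Alpha share a more recent common ancestor with each other than either does with Theta, so Theta is the least closely related of the three.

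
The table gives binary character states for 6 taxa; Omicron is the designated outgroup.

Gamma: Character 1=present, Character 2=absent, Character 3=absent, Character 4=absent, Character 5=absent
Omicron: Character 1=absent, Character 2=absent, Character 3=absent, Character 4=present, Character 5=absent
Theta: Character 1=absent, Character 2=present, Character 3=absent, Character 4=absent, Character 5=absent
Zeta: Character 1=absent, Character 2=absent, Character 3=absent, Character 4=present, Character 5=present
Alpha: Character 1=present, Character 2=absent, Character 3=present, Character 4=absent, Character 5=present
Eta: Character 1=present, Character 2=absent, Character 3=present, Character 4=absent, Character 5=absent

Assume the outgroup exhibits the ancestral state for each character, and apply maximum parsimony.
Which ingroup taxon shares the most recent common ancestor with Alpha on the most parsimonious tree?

Character polarity is set by the outgroup: the derived state is whichever differs from the outgroup's state, so for Character 4 the derived state is 'absent', and for the remaining characters it is 'present'.
Character 1 (derived state 'present') is shared by Alpha, Eta, and Gamma — a synapomorphy uniting that clade.
Character 2 (derived state 'present') is unique to Theta (autapomorphy; uninformative for grouping).
Only Alpha and Eta show the derived state 'present' for Character 3, supporting them as a clade.
Character 4 (derived state 'absent') is shared by Alpha, Eta, Gamma, and Theta — a synapomorphy uniting that clade.
Character 5 groups Alpha and Zeta, which is incompatible with the clades supported by the remaining characters; treating it as convergent (homoplasy) costs fewer steps than any alternative tree.
Most parsimonious ingroup topology: ((Theta,((Eta,Alpha),Gamma)),Zeta).
Alpha and Eta form a cherry on this tree, so they are sister taxa.

Eta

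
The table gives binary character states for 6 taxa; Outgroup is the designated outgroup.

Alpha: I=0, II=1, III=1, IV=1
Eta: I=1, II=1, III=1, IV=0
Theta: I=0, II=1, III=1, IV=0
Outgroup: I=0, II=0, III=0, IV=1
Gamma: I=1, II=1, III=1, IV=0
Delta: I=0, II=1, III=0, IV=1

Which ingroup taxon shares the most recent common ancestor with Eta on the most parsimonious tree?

Character polarity is set by the outgroup: the derived state is whichever differs from the outgroup's state, so for IV the derived state is '0', and for the remaining characters it is '1'.
I (derived state '1') is shared by Eta and Gamma — a synapomorphy uniting that clade.
II (derived state '1') is shared by all ingroup taxa — unites the whole ingroup.
III (derived state '1') is shared by Alpha, Eta, Gamma, and Theta — a synapomorphy uniting that clade.
Only Eta, Gamma, and Theta show the derived state '0' for IV, supporting them as a clade.
Most parsimonious ingroup topology: (((Theta,(Eta,Gamma)),Alpha),Delta).
Eta and Gamma form a cherry on this tree, so they are sister taxa.

Gamma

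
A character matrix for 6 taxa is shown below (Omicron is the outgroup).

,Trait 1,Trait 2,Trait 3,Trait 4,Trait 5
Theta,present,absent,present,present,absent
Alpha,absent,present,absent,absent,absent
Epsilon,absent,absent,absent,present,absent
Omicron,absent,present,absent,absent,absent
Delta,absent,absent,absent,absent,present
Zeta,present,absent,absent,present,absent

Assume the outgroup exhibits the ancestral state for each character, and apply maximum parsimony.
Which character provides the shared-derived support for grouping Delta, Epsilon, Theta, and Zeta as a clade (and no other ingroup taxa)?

Character polarity is set by the outgroup: the derived state is whichever differs from the outgroup's state, so for Trait 2 the derived state is 'absent', and for the remaining characters it is 'present'.
Only Theta and Zeta show the derived state 'present' for Trait 1, supporting them as a clade.
Trait 2: derived state 'absent' in Delta, Epsilon, Theta, and Zeta only — synapomorphy for {Delta, Epsilon, Theta, Zeta}.
Trait 3 (derived state 'present') is unique to Theta (autapomorphy; uninformative for grouping).
Trait 4 (derived state 'present') is shared by Epsilon, Theta, and Zeta — a synapomorphy uniting that clade.
Trait 5: derived state 'present' in Delta only — an autapomorphy, so it tells us nothing about relationships among taxa.
Most parsimonious ingroup topology: (((Epsilon,(Theta,Zeta)),Delta),Alpha).
The clade {Delta, Epsilon, Theta, Zeta} is supported by Trait 2: its derived state 'absent' occurs in exactly those taxa and in no other taxon (including the outgroup).

Trait 2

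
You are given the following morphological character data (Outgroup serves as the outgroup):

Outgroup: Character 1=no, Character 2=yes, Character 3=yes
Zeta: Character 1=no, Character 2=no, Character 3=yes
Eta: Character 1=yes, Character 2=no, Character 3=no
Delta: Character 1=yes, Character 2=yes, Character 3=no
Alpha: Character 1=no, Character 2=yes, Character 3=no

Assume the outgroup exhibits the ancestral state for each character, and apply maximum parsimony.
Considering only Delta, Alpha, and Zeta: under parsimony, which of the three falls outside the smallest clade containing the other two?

Character polarity is set by the outgroup: the derived state is whichever differs from the outgroup's state, so for Character 2, Character 3 the derived state is 'no', and for the remaining characters it is 'yes'.
Only Delta and Eta show the derived state 'yes' for Character 1, supporting them as a clade.
Character 2 groups Eta and Zeta, which is incompatible with the clades supported by the remaining characters; treating it as convergent (homoplasy) costs fewer steps than any alternative tree.
Only Alpha, Delta, and Eta show the derived state 'no' for Character 3, supporting them as a clade.
Most parsimonious ingroup topology: (Zeta,((Eta,Delta),Alpha)).
Alpha and Delta share a more recent common ancestor with each other than either does with Zeta, so Zeta is the least closely related of the three.

Zeta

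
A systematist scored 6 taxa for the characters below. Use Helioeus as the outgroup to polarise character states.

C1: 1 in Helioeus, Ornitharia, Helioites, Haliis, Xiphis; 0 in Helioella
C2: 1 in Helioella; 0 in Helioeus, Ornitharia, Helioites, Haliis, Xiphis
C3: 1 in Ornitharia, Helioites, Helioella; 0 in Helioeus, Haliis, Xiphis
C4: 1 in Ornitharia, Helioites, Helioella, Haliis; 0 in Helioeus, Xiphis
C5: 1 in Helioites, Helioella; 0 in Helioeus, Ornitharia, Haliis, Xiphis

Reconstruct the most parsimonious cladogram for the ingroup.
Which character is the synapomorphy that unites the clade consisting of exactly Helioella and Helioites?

C5

Character polarity is set by the outgroup: the derived state is whichever differs from the outgroup's state, so for C1 the derived state is '0', and for the remaining characters it is '1'.
C1: derived state '0' in Helioella only — an autapomorphy, so it tells us nothing about relationships among taxa.
C2: derived state '1' in Helioella only — an autapomorphy, so it tells us nothing about relationships among taxa.
Only Helioella, Helioites, and Ornitharia show the derived state '1' for C3, supporting them as a clade.
Only Haliis, Helioella, Helioites, and Ornitharia show the derived state '1' for C4, supporting them as a clade.
C5 (derived state '1') is shared by Helioella and Helioites — a synapomorphy uniting that clade.
Most parsimonious ingroup topology: (((Ornitharia,(Helioites,Helioella)),Haliis),Xiphis).
The clade {Helioella, Helioites} is supported by C5: its derived state '1' occurs in exactly those taxa and in no other taxon (including the outgroup).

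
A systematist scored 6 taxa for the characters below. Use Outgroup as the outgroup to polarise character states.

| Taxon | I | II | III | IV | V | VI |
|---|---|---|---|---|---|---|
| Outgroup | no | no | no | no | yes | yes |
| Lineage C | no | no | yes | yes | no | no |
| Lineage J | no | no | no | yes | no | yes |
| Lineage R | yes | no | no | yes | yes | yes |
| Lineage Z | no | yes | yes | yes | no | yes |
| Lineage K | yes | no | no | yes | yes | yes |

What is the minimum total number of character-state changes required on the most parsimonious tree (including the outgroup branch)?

6

Character polarity is set by the outgroup: the derived state is whichever differs from the outgroup's state, so for V, VI the derived state is 'no', and for the remaining characters it is 'yes'.
Only Lineage K and Lineage R show the derived state 'yes' for I, supporting them as a clade.
II (derived state 'yes') is unique to Lineage Z (autapomorphy; uninformative for grouping).
Only Lineage C and Lineage Z show the derived state 'yes' for III, supporting them as a clade.
IV (derived state 'yes') is shared by all ingroup taxa — unites the whole ingroup.
Only Lineage C, Lineage J, and Lineage Z show the derived state 'no' for V, supporting them as a clade.
VI (derived state 'no') is unique to Lineage C (autapomorphy; uninformative for grouping).
Most parsimonious ingroup topology: (((Lineage C,Lineage Z),Lineage J),(Lineage R,Lineage K)).
Changes per character on this tree: I: 1; II: 1; III: 1; IV: 1; V: 1; VI: 1.
Total = 6.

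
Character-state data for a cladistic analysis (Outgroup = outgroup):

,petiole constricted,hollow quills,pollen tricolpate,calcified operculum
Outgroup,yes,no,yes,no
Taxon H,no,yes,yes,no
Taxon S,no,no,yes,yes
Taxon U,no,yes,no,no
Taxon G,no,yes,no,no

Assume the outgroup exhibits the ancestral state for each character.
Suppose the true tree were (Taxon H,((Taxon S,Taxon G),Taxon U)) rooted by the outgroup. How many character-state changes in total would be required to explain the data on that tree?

Map each character onto (Taxon H,((Taxon S,Taxon G),Taxon U)) (rooted by Outgroup) and count the minimum state changes it requires (Fitch parsimony):
petiole constricted: 1; hollow quills: 2; pollen tricolpate: 2; calcified operculum: 1.
Total tree length = 6.

6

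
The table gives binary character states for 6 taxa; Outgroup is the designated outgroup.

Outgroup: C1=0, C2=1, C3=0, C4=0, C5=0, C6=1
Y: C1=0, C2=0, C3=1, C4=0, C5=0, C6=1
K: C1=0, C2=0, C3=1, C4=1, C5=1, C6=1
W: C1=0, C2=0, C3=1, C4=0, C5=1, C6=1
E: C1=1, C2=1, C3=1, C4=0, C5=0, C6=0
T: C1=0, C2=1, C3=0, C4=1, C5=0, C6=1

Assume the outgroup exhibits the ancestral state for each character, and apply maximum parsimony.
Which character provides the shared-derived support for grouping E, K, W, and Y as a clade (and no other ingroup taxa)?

C3

Character polarity is set by the outgroup: the derived state is whichever differs from the outgroup's state, so for C2, C6 the derived state is '0', and for the remaining characters it is '1'.
C1: derived state '1' in E only — an autapomorphy, so it tells us nothing about relationships among taxa.
C2 (derived state '0') is shared by K, W, and Y — a synapomorphy uniting that clade.
C3 (derived state '1') is shared by E, K, W, and Y — a synapomorphy uniting that clade.
C4 groups K and T, which is incompatible with the clades supported by the remaining characters; treating it as convergent (homoplasy) costs fewer steps than any alternative tree.
C5 (derived state '1') is shared by K and W — a synapomorphy uniting that clade.
C6: derived state '0' in E only — an autapomorphy, so it tells us nothing about relationships among taxa.
Most parsimonious ingroup topology: (((Y,(K,W)),E),T).
The clade {E, K, W, Y} is supported by C3: its derived state '1' occurs in exactly those taxa and in no other taxon (including the outgroup).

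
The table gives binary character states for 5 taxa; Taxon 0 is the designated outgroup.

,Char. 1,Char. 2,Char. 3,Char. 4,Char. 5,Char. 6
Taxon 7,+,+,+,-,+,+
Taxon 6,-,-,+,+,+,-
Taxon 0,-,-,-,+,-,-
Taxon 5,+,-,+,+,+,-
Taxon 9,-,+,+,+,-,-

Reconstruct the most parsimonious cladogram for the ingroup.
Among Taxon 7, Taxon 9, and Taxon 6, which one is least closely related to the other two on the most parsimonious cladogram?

Character polarity is set by the outgroup: the derived state is whichever differs from the outgroup's state, so for Char. 4 the derived state is '-', and for the remaining characters it is '+'.
Char. 1 (derived state '+') is shared by Taxon 5 and Taxon 7 — a synapomorphy uniting that clade.
Char. 2 groups Taxon 7 and Taxon 9, which is incompatible with the clades supported by the remaining characters; treating it as convergent (homoplasy) costs fewer steps than any alternative tree.
Char. 3 (derived state '+') is shared by all ingroup taxa — unites the whole ingroup.
Char. 4 (derived state '-') is unique to Taxon 7 (autapomorphy; uninformative for grouping).
Char. 5: derived state '+' in Taxon 5, Taxon 6, and Taxon 7 only — synapomorphy for {Taxon 5, Taxon 6, Taxon 7}.
Char. 6: derived state '+' in Taxon 7 only — an autapomorphy, so it tells us nothing about relationships among taxa.
Most parsimonious ingroup topology: (Taxon 9,((Taxon 7,Taxon 5),Taxon 6)).
Taxon 6 and Taxon 7 share a more recent common ancestor with each other than either does with Taxon 9, so Taxon 9 is the least closely related of the three.

Taxon 9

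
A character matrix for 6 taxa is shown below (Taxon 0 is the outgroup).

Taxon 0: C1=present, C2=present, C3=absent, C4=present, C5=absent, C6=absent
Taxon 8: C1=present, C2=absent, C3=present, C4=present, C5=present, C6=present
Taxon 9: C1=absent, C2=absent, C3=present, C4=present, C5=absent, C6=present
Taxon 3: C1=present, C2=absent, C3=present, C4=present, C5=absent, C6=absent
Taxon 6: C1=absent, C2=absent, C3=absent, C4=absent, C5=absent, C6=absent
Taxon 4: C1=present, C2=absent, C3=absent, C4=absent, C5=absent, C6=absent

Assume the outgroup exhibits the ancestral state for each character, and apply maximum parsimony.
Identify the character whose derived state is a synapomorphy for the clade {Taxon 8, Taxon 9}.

Character polarity is set by the outgroup: the derived state is whichever differs from the outgroup's state, so for C1, C2, C4 the derived state is 'absent', and for the remaining characters it is 'present'.
C1 groups Taxon 6 and Taxon 9, which is incompatible with the clades supported by the remaining characters; treating it as convergent (homoplasy) costs fewer steps than any alternative tree.
All ingroup taxa share the derived state 'absent' for C2; it defines the ingroup but does not resolve relationships within it.
C3: derived state 'present' in Taxon 3, Taxon 8, and Taxon 9 only — synapomorphy for {Taxon 3, Taxon 8, Taxon 9}.
C4 (derived state 'absent') is shared by Taxon 4 and Taxon 6 — a synapomorphy uniting that clade.
C5 (derived state 'present') is unique to Taxon 8 (autapomorphy; uninformative for grouping).
C6 (derived state 'present') is shared by Taxon 8 and Taxon 9 — a synapomorphy uniting that clade.
Most parsimonious ingroup topology: (((Taxon 8,Taxon 9),Taxon 3),(Taxon 6,Taxon 4)).
The clade {Taxon 8, Taxon 9} is supported by C6: its derived state 'present' occurs in exactly those taxa and in no other taxon (including the outgroup).

C6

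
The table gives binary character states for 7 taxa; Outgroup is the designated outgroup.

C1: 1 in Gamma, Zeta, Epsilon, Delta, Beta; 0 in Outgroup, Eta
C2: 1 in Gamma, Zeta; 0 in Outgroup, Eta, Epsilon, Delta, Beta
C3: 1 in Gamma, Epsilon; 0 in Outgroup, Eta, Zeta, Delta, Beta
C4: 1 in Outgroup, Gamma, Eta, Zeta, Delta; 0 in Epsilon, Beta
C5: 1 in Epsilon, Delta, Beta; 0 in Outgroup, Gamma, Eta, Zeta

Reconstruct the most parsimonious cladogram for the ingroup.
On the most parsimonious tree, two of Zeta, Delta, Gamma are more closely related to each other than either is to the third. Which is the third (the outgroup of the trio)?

Delta

Character polarity is set by the outgroup: the derived state is whichever differs from the outgroup's state, so for C4 the derived state is '0', and for the remaining characters it is '1'.
C1: derived state '1' in Beta, Delta, Epsilon, Gamma, and Zeta only — synapomorphy for {Beta, Delta, Epsilon, Gamma, Zeta}.
Only Gamma and Zeta show the derived state '1' for C2, supporting them as a clade.
C3 (state '1') occurs in Epsilon and Gamma but conflicts with the nesting implied by the other characters — most parsimoniously interpreted as homoplasy.
C4 (derived state '0') is shared by Beta and Epsilon — a synapomorphy uniting that clade.
C5: derived state '1' in Beta, Delta, and Epsilon only — synapomorphy for {Beta, Delta, Epsilon}.
Most parsimonious ingroup topology: (((Gamma,Zeta),((Epsilon,Beta),Delta)),Eta).
Zeta and Gamma share a more recent common ancestor with each other than either does with Delta, so Delta is the least closely related of the three.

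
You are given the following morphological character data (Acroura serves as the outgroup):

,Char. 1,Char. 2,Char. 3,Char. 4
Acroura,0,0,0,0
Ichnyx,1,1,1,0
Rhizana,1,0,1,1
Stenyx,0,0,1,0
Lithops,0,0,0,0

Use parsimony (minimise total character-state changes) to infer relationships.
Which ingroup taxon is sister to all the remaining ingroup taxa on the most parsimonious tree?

The outgroup has state '0' for every character, so '1' is the derived state throughout.
Only Ichnyx and Rhizana show the derived state '1' for Char. 1, supporting them as a clade.
Char. 2: derived state '1' in Ichnyx only — an autapomorphy, so it tells us nothing about relationships among taxa.
Char. 3 (derived state '1') is shared by Ichnyx, Rhizana, and Stenyx — a synapomorphy uniting that clade.
Char. 4: derived state '1' in Rhizana only — an autapomorphy, so it tells us nothing about relationships among taxa.
Most parsimonious ingroup topology: (((Ichnyx,Rhizana),Stenyx),Lithops).
Lithops is sister to the clade containing all other ingroup taxa, so it is the earliest-diverging (most basal) ingroup lineage.

Lithops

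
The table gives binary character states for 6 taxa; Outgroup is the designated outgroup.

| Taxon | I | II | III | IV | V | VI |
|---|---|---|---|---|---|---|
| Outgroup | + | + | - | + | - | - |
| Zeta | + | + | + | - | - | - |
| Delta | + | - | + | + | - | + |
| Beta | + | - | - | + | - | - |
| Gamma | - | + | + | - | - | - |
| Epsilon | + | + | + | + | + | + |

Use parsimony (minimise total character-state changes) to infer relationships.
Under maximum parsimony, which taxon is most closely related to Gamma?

Zeta

Character polarity is set by the outgroup: the derived state is whichever differs from the outgroup's state, so for I, II, IV the derived state is '-', and for the remaining characters it is '+'.
I (derived state '-') is unique to Gamma (autapomorphy; uninformative for grouping).
II (state '-') occurs in Beta and Delta but conflicts with the nesting implied by the other characters — most parsimoniously interpreted as homoplasy.
Only Delta, Epsilon, Gamma, and Zeta show the derived state '+' for III, supporting them as a clade.
IV: derived state '-' in Gamma and Zeta only — synapomorphy for {Gamma, Zeta}.
V: derived state '+' in Epsilon only — an autapomorphy, so it tells us nothing about relationships among taxa.
Only Delta and Epsilon show the derived state '+' for VI, supporting them as a clade.
Most parsimonious ingroup topology: (((Zeta,Gamma),(Delta,Epsilon)),Beta).
Gamma and Zeta form a cherry on this tree, so they are sister taxa.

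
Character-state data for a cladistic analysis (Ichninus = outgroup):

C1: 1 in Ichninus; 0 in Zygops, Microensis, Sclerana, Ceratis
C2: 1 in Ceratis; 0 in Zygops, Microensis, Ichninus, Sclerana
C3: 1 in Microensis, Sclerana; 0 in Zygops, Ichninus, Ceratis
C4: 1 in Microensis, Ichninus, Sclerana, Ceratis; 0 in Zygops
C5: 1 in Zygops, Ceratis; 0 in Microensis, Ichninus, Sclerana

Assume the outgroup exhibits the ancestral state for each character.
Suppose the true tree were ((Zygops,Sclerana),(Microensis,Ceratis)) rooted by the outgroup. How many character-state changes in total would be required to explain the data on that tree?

Map each character onto ((Zygops,Sclerana),(Microensis,Ceratis)) (rooted by Ichninus) and count the minimum state changes it requires (Fitch parsimony):
C1: 1; C2: 1; C3: 2; C4: 1; C5: 2.
Total tree length = 7.

7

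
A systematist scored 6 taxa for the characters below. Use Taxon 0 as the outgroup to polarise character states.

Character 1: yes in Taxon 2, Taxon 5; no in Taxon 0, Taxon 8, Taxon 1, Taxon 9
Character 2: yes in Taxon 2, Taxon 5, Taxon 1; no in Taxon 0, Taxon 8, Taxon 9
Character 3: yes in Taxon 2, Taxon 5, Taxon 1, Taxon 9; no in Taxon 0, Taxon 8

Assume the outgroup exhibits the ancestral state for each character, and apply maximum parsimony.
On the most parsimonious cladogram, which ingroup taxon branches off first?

The outgroup has state 'no' for every character, so 'yes' is the derived state throughout.
Character 1 (derived state 'yes') is shared by Taxon 2 and Taxon 5 — a synapomorphy uniting that clade.
Character 2: derived state 'yes' in Taxon 1, Taxon 2, and Taxon 5 only — synapomorphy for {Taxon 1, Taxon 2, Taxon 5}.
Only Taxon 1, Taxon 2, Taxon 5, and Taxon 9 show the derived state 'yes' for Character 3, supporting them as a clade.
Most parsimonious ingroup topology: (Taxon 8,(((Taxon 2,Taxon 5),Taxon 1),Taxon 9)).
Taxon 8 is sister to the clade containing all other ingroup taxa, so it is the earliest-diverging (most basal) ingroup lineage.

Taxon 8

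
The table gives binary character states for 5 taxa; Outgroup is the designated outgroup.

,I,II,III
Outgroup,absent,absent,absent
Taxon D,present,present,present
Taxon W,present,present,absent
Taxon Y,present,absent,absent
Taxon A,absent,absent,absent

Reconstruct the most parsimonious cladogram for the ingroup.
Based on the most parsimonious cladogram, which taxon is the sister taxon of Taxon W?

Taxon D

The outgroup has state 'absent' for every character, so 'present' is the derived state throughout.
I: derived state 'present' in Taxon D, Taxon W, and Taxon Y only — synapomorphy for {Taxon D, Taxon W, Taxon Y}.
II: derived state 'present' in Taxon D and Taxon W only — synapomorphy for {Taxon D, Taxon W}.
III: derived state 'present' in Taxon D only — an autapomorphy, so it tells us nothing about relationships among taxa.
Most parsimonious ingroup topology: (((Taxon D,Taxon W),Taxon Y),Taxon A).
Taxon W and Taxon D form a cherry on this tree, so they are sister taxa.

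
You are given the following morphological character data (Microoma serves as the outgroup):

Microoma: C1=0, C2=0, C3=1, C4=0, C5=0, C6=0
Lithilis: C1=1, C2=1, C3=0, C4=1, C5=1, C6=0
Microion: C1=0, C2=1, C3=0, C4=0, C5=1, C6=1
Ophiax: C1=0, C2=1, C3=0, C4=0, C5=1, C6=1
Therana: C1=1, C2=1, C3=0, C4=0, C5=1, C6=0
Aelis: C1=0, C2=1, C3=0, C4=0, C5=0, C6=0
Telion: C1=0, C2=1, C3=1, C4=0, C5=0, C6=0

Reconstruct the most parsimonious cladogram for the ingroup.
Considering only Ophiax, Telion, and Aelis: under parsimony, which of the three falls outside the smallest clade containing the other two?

Telion

Character polarity is set by the outgroup: the derived state is whichever differs from the outgroup's state, so for C3 the derived state is '0', and for the remaining characters it is '1'.
C1: derived state '1' in Lithilis and Therana only — synapomorphy for {Lithilis, Therana}.
All ingroup taxa share the derived state '1' for C2; it defines the ingroup but does not resolve relationships within it.
Only Aelis, Lithilis, Microion, Ophiax, and Therana show the derived state '0' for C3, supporting them as a clade.
C4 (derived state '1') is unique to Lithilis (autapomorphy; uninformative for grouping).
C5 (derived state '1') is shared by Lithilis, Microion, Ophiax, and Therana — a synapomorphy uniting that clade.
C6: derived state '1' in Microion and Ophiax only — synapomorphy for {Microion, Ophiax}.
Most parsimonious ingroup topology: ((((Lithilis,Therana),(Microion,Ophiax)),Aelis),Telion).
Aelis and Ophiax share a more recent common ancestor with each other than either does with Telion, so Telion is the least closely related of the three.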